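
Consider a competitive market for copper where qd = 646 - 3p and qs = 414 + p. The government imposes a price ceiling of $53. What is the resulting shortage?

Shortage = 20

Equilibrium price would be p* = 58, so the ceiling at 53 binds.
At p = 53: qd = 646 − 3(53) = 487, qs = 414 + 1(53) = 467.
Shortage = 487 − 467 = 20.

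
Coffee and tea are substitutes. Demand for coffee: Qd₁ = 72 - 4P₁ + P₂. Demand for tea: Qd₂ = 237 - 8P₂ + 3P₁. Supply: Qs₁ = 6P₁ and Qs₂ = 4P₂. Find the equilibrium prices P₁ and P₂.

P₁ = 367/39, P₂ = 862/39

Market 1: 72 - 4P₁ + P₂ = 6P₁ → 10P₁ - P₂ = 72.
Market 2: 12P₂ - 3P₁ = 237.
Eliminating P₂: 12×(1) + 1×(2) gives 117P₁ = 1101, so P₁ = 367/39.
Back-substitute into (2): P₂ = (237 + 3×367/39) / 12 = 862/39.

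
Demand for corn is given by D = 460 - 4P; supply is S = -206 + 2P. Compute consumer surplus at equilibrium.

Consumer surplus = 32

Equilibrium: 460 - 4P = -206 + 2P gives P* = 111, Q* = 16.
Demand choke price (D = 0): P = 115.
CS = ½(115 − 111)(16) = 32.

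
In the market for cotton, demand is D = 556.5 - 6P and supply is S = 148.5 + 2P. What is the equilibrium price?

Set D = S: 556.5 - 6P = 148.5 + 2P.
408 = 8P, so P* = 51.
Q* = 556.5 − 6(51) = 250.5.

P* = 51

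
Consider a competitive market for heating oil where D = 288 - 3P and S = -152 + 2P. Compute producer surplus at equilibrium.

Equilibrium: 288 - 3P = -152 + 2P gives P* = 88, Q* = 24.
Supply starts at P = 76 (where S = 0).
PS = ½(88 − 76)(24) = 144.

Producer surplus = 144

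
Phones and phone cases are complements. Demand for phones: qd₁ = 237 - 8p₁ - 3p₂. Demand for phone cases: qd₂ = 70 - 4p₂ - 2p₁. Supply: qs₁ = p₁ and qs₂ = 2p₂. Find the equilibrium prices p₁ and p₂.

p₁ = 25.25, p₂ = 3.25

Market 1: 237 - 8p₁ - 3p₂ = p₁ → 9p₁ + 3p₂ = 237.
Market 2: 6p₂ + 2p₁ = 70.
Eliminating p₂: 6×(1) − 3×(2) gives 48p₁ = 1212, so p₁ = 25.25.
Back-substitute into (2): p₂ = (70 − 2×25.25) / 6 = 3.25.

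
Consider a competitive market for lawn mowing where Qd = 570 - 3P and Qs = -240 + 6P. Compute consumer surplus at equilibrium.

Consumer surplus = 15000

Equilibrium: 570 - 3P = -240 + 6P gives P* = 90, Q* = 300.
Demand choke price (Qd = 0): P = 190.
CS = ½(190 − 90)(300) = 15000.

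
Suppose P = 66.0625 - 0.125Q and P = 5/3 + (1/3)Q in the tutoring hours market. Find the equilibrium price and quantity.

Set the two price expressions equal: 66.0625 - 0.125Q = 5/3 + (1/3)Q.
3091/48 = (11/24)Q, so Q* = 140.5.
P* = 66.0625 − (0.125)(140.5) = 48.5.

P* = 48.5, Q* = 140.5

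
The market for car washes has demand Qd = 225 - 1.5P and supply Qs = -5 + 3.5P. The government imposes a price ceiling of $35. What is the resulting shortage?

Equilibrium price would be P* = 46, so the ceiling at 35 binds.
At P = 35: Qd = 225 − 1.5(35) = 172.5, Qs = -5 + 3.5(35) = 117.5.
Shortage = 172.5 − 117.5 = 55.

Shortage = 55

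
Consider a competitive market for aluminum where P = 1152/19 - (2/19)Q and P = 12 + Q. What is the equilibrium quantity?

Set the two price expressions equal: 1152/19 - (2/19)Q = 12 + Q.
924/19 = (21/19)Q, so Q* = 44.
P* = 1152/19 − (2/19)(44) = 56.

Q* = 44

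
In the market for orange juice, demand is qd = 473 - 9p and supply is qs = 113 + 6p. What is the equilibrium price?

p* = 24

Set qd = qs: 473 - 9p = 113 + 6p.
360 = 15p, so p* = 24.
q* = 473 − 9(24) = 257.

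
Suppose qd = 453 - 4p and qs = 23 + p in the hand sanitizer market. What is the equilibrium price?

p* = 86

Set qd = qs: 453 - 4p = 23 + p.
430 = 5p, so p* = 86.
q* = 453 − 4(86) = 109.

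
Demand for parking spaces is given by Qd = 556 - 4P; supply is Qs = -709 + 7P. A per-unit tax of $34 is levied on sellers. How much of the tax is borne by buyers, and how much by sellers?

Buyers bear 238/11, sellers bear 136/11

Pre-tax equilibrium: P* = 115, Q* = 96.
Tax on sellers shifts supply to Qs = -709 + 7(P − 34) = -947 + 7P.
556 - 4P = -947 + 7P gives buyer price Pb = 1503/11; sellers receive Ps = 1503/11 − 34 = 1129/11.
New quantity: Q = 556 − 4(1503/11) = 104/11.
Buyer burden = 1503/11 − 115 = 238/11; seller burden = 115 − 1129/11 = 136/11.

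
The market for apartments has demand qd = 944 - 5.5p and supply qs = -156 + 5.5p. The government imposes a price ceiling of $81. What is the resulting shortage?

Equilibrium price would be p* = 100, so the ceiling at 81 binds.
At p = 81: qd = 944 − 5.5(81) = 498.5, qs = -156 + 5.5(81) = 289.5.
Shortage = 498.5 − 289.5 = 209.

Shortage = 209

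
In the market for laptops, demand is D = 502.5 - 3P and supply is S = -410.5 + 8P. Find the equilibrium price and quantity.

Set D = S: 502.5 - 3P = -410.5 + 8P.
913 = 11P, so P* = 83.
Q* = 502.5 − 3(83) = 253.5.

P* = 83, Q* = 253.5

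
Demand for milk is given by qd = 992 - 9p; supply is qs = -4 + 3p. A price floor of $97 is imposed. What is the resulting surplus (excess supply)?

Equilibrium price would be p* = 83, so the floor at 97 binds.
At p = 97: qd = 119, qs = 287.
Surplus = 287 − 119 = 168.

Surplus = 168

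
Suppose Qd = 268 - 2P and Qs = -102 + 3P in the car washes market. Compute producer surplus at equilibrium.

Producer surplus = 2400

Equilibrium: 268 - 2P = -102 + 3P gives P* = 74, Q* = 120.
Supply starts at P = 34 (where Qs = 0).
PS = ½(74 − 34)(120) = 2400.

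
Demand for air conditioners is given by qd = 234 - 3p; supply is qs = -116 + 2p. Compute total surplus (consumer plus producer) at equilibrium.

Total surplus = 240

Equilibrium: 234 - 3p = -116 + 2p gives p* = 70, q* = 24.
Demand choke price: p = 78; supply starts at p = 58.
CS = ½(78 − 70)(24) = 96; PS = ½(70 − 58)(24) = 144.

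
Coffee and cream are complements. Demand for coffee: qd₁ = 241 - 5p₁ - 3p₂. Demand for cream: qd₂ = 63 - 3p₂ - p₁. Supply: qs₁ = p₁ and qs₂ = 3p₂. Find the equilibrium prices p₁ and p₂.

p₁ = 419/11, p₂ = 137/33

Market 1: 241 - 5p₁ - 3p₂ = p₁ → 6p₁ + 3p₂ = 241.
Market 2: 6p₂ + p₁ = 63.
Eliminating p₂: 6×(1) − 3×(2) gives 33p₁ = 1257, so p₁ = 419/11.
Back-substitute into (2): p₂ = (63 − 1×419/11) / 6 = 137/33.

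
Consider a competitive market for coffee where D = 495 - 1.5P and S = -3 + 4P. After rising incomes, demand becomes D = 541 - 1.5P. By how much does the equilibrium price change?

Original equilibrium: P* = 996/11, Q* = 3951/11.
New equilibrium: 541 - 1.5P = -3 + 4P, so 544 = 5.5P and P' = 1088/11; Q' = 541 − 1.5(1088/11) = 4319/11.
Change in price: 1088/11 − 996/11 = 92/11.

ΔP = 92/11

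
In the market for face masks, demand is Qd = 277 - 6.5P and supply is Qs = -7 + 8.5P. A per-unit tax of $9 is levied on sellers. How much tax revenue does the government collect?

Tax revenue = 1087.05

Pre-tax equilibrium: P* = 284/15, Q* = 2309/15.
Tax on sellers shifts supply to Qs = -7 + 8.5(P − 9) = -83.5 + 8.5P.
277 - 6.5P = -83.5 + 8.5P gives buyer price Pb = 721/30; sellers receive Ps = 721/30 − 9 = 451/30.
New quantity: Q = 277 − 6.5(721/30) = 7247/60.
Revenue = 9 × 7247/60 = 1087.05.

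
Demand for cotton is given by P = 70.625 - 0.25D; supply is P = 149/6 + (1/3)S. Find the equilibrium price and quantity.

Set the two price expressions equal: 70.625 - 0.25Q = 149/6 + (1/3)Q.
1099/24 = (7/12)Q, so Q* = 78.5.
P* = 70.625 − (0.25)(78.5) = 51.

P* = 51, Q* = 78.5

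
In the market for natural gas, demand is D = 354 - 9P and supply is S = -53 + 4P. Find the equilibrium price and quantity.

Set D = S: 354 - 9P = -53 + 4P.
407 = 13P, so P* = 407/13.
Q* = 354 − 9(407/13) = 939/13.

P* = 407/13, Q* = 939/13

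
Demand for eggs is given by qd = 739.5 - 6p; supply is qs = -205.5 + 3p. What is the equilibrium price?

Set qd = qs: 739.5 - 6p = -205.5 + 3p.
945 = 9p, so p* = 105.
q* = 739.5 − 6(105) = 109.5.

p* = 105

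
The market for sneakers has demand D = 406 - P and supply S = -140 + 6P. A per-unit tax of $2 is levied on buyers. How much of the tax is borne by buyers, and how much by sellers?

Pre-tax equilibrium: P* = 78, Q* = 328.
Tax on buyers shifts demand to D = 406 − 1(P + 2) = 404 - P.
404 - P = -140 + 6P gives seller price Ps = 544/7; buyers pay Pb = 544/7 + 2 = 558/7.
New quantity: Q = 406 − 1(558/7) = 2284/7.
Buyer burden = 558/7 − 78 = 12/7; seller burden = 78 − 544/7 = 2/7.

Buyers bear 12/7, sellers bear 2/7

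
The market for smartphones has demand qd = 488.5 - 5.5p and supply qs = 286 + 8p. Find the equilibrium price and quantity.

Set qd = qs: 488.5 - 5.5p = 286 + 8p.
202.5 = 13.5p, so p* = 15.
q* = 488.5 − 5.5(15) = 406.

p* = 15, q* = 406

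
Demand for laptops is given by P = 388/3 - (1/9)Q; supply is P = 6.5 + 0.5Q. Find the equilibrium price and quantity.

Set the two price expressions equal: 388/3 - (1/9)Q = 6.5 + 0.5Q.
737/6 = (11/18)Q, so Q* = 201.
P* = 388/3 − (1/9)(201) = 107.

P* = 107, Q* = 201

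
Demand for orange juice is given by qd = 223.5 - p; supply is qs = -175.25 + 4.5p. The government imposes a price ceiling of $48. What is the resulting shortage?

Equilibrium price would be p* = 72.5, so the ceiling at 48 binds.
At p = 48: qd = 223.5 − 1(48) = 175.5, qs = -175.25 + 4.5(48) = 40.75.
Shortage = 175.5 − 40.75 = 134.75.

Shortage = 134.75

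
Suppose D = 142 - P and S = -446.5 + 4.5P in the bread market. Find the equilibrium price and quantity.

P* = 107, Q* = 35

Set D = S: 142 - P = -446.5 + 4.5P.
588.5 = 5.5P, so P* = 107.
Q* = 142 − 1(107) = 35.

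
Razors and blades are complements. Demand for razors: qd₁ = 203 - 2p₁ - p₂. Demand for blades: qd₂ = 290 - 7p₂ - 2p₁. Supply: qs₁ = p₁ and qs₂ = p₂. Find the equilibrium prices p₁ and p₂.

p₁ = 667/11, p₂ = 232/11

Market 1: 203 - 2p₁ - p₂ = p₁ → 3p₁ + p₂ = 203.
Market 2: 8p₂ + 2p₁ = 290.
Eliminating p₂: 8×(1) − 1×(2) gives 22p₁ = 1334, so p₁ = 667/11.
Back-substitute into (2): p₂ = (290 − 2×667/11) / 8 = 232/11.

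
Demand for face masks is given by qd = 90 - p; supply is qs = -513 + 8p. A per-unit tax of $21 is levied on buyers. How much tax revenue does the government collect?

Pre-tax equilibrium: p* = 67, q* = 23.
Tax on buyers shifts demand to qd = 90 − 1(p + 21) = 69 - p.
69 - p = -513 + 8p gives seller price ps = 194/3; buyers pay pb = 194/3 + 21 = 257/3.
New quantity: q = 90 − 1(257/3) = 13/3.
Revenue = 21 × 13/3 = 91.

Tax revenue = 91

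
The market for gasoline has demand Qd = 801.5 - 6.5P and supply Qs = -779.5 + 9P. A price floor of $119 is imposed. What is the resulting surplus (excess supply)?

Equilibrium price would be P* = 102, so the floor at 119 binds.
At P = 119: Qd = 28, Qs = 291.5.
Surplus = 291.5 − 28 = 263.5.

Surplus = 263.5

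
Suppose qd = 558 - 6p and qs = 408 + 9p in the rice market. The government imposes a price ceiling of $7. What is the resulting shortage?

Equilibrium price would be p* = 10, so the ceiling at 7 binds.
At p = 7: qd = 558 − 6(7) = 516, qs = 408 + 9(7) = 471.
Shortage = 516 − 471 = 45.

Shortage = 45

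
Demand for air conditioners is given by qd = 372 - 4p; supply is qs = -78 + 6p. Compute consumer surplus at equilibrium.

Consumer surplus = 4608

Equilibrium: 372 - 4p = -78 + 6p gives p* = 45, q* = 192.
Demand choke price (qd = 0): p = 93.
CS = ½(93 − 45)(192) = 4608.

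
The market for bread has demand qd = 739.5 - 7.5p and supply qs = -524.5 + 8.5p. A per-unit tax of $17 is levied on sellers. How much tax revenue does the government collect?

Tax revenue = 1347.515625

Pre-tax equilibrium: p* = 79, q* = 147.
Tax on sellers shifts supply to qs = -524.5 + 8.5(p − 17) = -669 + 8.5p.
739.5 - 7.5p = -669 + 8.5p gives buyer price pb = 88.03125; sellers receive ps = 88.03125 − 17 = 71.03125.
New quantity: q = 739.5 − 7.5(88.03125) = 79.265625.
Revenue = 17 × 79.265625 = 1347.515625.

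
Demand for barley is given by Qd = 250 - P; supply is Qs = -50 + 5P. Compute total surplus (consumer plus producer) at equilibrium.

Equilibrium: 250 - P = -50 + 5P gives P* = 50, Q* = 200.
Demand choke price: P = 250; supply starts at P = 10.
CS = ½(250 − 50)(200) = 20000; PS = ½(50 − 10)(200) = 4000.

Total surplus = 24000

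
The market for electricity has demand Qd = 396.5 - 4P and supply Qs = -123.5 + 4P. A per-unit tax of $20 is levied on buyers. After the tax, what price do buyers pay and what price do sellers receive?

Buyers pay $75, sellers receive $55

Pre-tax equilibrium: P* = 65, Q* = 136.5.
Tax on buyers shifts demand to Qd = 396.5 − 4(P + 20) = 316.5 - 4P.
316.5 - 4P = -123.5 + 4P gives seller price Ps = 55; buyers pay Pb = 55 + 20 = 75.
New quantity: Q = 396.5 − 4(75) = 96.5.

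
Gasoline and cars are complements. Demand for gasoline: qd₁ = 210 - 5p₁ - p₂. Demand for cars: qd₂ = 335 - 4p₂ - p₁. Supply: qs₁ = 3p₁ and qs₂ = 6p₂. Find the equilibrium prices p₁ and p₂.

Market 1: 210 - 5p₁ - p₂ = 3p₁ → 8p₁ + p₂ = 210.
Market 2: 10p₂ + p₁ = 335.
Eliminating p₂: 10×(1) − 1×(2) gives 79p₁ = 1765, so p₁ = 1765/79.
Back-substitute into (2): p₂ = (335 − 1×1765/79) / 10 = 2470/79.

p₁ = 1765/79, p₂ = 2470/79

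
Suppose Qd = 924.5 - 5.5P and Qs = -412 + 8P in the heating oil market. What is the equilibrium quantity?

Q* = 380

Set Qd = Qs: 924.5 - 5.5P = -412 + 8P.
1336.5 = 13.5P, so P* = 99.
Q* = 924.5 − 5.5(99) = 380.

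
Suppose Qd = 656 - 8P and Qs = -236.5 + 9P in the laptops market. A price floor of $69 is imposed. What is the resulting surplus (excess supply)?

Equilibrium price would be P* = 52.5, so the floor at 69 binds.
At P = 69: Qd = 104, Qs = 384.5.
Surplus = 384.5 − 104 = 280.5.

Surplus = 280.5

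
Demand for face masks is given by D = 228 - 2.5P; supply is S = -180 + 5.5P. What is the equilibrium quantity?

Set D = S: 228 - 2.5P = -180 + 5.5P.
408 = 8P, so P* = 51.
Q* = 228 − 2.5(51) = 100.5.

Q* = 100.5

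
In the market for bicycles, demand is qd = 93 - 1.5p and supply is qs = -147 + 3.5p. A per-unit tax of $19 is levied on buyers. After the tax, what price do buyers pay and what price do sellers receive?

Pre-tax equilibrium: p* = 48, q* = 21.
Tax on buyers shifts demand to qd = 93 − 1.5(p + 19) = 64.5 - 1.5p.
64.5 - 1.5p = -147 + 3.5p gives seller price ps = 42.3; buyers pay pb = 42.3 + 19 = 61.3.
New quantity: q = 93 − 1.5(61.3) = 1.05.

Buyers pay $61.3, sellers receive $42.3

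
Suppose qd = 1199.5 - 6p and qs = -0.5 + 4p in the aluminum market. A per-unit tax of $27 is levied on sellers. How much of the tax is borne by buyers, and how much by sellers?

Buyers bear $10.8, sellers bear $16.2

Pre-tax equilibrium: p* = 120, q* = 479.5.
Tax on sellers shifts supply to qs = -0.5 + 4(p − 27) = -108.5 + 4p.
1199.5 - 6p = -108.5 + 4p gives buyer price pb = 130.8; sellers receive ps = 130.8 − 27 = 103.8.
New quantity: q = 1199.5 − 6(130.8) = 414.7.
Buyer burden = 130.8 − 120 = 10.8; seller burden = 120 − 103.8 = 16.2.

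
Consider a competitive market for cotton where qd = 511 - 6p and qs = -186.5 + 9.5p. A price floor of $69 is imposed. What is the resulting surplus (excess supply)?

Surplus = 372

Equilibrium price would be p* = 45, so the floor at 69 binds.
At p = 69: qd = 97, qs = 469.
Surplus = 469 − 97 = 372.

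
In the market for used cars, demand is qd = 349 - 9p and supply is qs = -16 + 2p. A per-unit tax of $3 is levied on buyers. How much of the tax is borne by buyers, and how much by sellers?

Buyers bear 6/11, sellers bear 27/11

Pre-tax equilibrium: p* = 365/11, q* = 554/11.
Tax on buyers shifts demand to qd = 349 − 9(p + 3) = 322 - 9p.
322 - 9p = -16 + 2p gives seller price ps = 338/11; buyers pay pb = 338/11 + 3 = 371/11.
New quantity: q = 349 − 9(371/11) = 500/11.
Buyer burden = 371/11 − 365/11 = 6/11; seller burden = 365/11 − 338/11 = 27/11.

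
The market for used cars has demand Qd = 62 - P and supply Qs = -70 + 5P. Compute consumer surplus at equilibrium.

Equilibrium: 62 - P = -70 + 5P gives P* = 22, Q* = 40.
Demand choke price (Qd = 0): P = 62.
CS = ½(62 − 22)(40) = 800.

Consumer surplus = 800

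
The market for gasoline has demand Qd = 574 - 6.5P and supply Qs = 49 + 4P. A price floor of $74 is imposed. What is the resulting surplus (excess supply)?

Equilibrium price would be P* = 50, so the floor at 74 binds.
At P = 74: Qd = 93, Qs = 345.
Surplus = 345 − 93 = 252.

Surplus = 252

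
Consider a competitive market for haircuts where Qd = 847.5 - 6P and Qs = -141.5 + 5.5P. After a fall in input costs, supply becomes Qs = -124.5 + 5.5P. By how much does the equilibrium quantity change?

Original equilibrium: P* = 86, Q* = 331.5.
New equilibrium: 847.5 - 6P = -124.5 + 5.5P, so 972 = 11.5P and P' = 1944/23; Q' = 847.5 − 6(1944/23) = 15657/46.
Change in quantity: 15657/46 − 331.5 = 204/23.

ΔQ = 204/23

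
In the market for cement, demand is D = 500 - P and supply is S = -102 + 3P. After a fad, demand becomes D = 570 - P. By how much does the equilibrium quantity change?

ΔQ = 52.5

Original equilibrium: P* = 150.5, Q* = 349.5.
New equilibrium: 570 - P = -102 + 3P, so 672 = 4P and P' = 168; Q' = 570 − 1(168) = 402.
Change in quantity: 402 − 349.5 = 52.5.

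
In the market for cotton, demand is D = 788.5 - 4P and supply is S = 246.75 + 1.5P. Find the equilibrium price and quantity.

Set D = S: 788.5 - 4P = 246.75 + 1.5P.
541.75 = 5.5P, so P* = 98.5.
Q* = 788.5 − 4(98.5) = 394.5.

P* = 98.5, Q* = 394.5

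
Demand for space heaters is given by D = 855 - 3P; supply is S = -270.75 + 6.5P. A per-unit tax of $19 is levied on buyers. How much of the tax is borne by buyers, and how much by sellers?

Pre-tax equilibrium: P* = 118.5, Q* = 499.5.
Tax on buyers shifts demand to D = 855 − 3(P + 19) = 798 - 3P.
798 - 3P = -270.75 + 6.5P gives seller price Ps = 112.5; buyers pay Pb = 112.5 + 19 = 131.5.
New quantity: Q = 855 − 3(131.5) = 460.5.
Buyer burden = 131.5 − 118.5 = 13; seller burden = 118.5 − 112.5 = 6.

Buyers bear $13, sellers bear $6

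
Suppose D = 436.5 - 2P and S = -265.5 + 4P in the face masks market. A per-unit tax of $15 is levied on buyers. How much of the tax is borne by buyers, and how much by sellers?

Buyers bear $10, sellers bear $5

Pre-tax equilibrium: P* = 117, Q* = 202.5.
Tax on buyers shifts demand to D = 436.5 − 2(P + 15) = 406.5 - 2P.
406.5 - 2P = -265.5 + 4P gives seller price Ps = 112; buyers pay Pb = 112 + 15 = 127.
New quantity: Q = 436.5 − 2(127) = 182.5.
Buyer burden = 127 − 117 = 10; seller burden = 117 − 112 = 5.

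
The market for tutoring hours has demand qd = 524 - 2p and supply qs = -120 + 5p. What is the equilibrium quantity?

q* = 340

Set qd = qs: 524 - 2p = -120 + 5p.
644 = 7p, so p* = 92.
q* = 524 − 2(92) = 340.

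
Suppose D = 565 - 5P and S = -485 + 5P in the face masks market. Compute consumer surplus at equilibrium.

Equilibrium: 565 - 5P = -485 + 5P gives P* = 105, Q* = 40.
Demand choke price (D = 0): P = 113.
CS = ½(113 − 105)(40) = 160.

Consumer surplus = 160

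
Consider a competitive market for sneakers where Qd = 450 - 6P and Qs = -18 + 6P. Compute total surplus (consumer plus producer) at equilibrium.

Equilibrium: 450 - 6P = -18 + 6P gives P* = 39, Q* = 216.
Demand choke price: P = 75; supply starts at P = 3.
CS = ½(75 − 39)(216) = 3888; PS = ½(39 − 3)(216) = 3888.

Total surplus = 7776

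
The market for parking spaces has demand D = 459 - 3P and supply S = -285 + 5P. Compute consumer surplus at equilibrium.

Equilibrium: 459 - 3P = -285 + 5P gives P* = 93, Q* = 180.
Demand choke price (D = 0): P = 153.
CS = ½(153 − 93)(180) = 5400.

Consumer surplus = 5400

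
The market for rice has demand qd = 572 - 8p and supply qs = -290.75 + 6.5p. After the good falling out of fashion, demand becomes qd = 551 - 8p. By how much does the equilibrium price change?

Original equilibrium: p* = 59.5, q* = 96.
New equilibrium: 551 - 8p = -290.75 + 6.5p, so 841.75 = 14.5p and p' = 3367/58; q' = 551 − 8(3367/58) = 2511/29.
Change in price: 3367/58 − 59.5 = -42/29.

Δp = -42/29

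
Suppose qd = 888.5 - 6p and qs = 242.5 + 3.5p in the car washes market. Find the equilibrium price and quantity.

p* = 68, q* = 480.5

Set qd = qs: 888.5 - 6p = 242.5 + 3.5p.
646 = 9.5p, so p* = 68.
q* = 888.5 − 6(68) = 480.5.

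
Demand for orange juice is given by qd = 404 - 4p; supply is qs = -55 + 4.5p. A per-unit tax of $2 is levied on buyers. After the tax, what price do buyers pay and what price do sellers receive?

Buyers pay 936/17, sellers receive 902/17

Pre-tax equilibrium: p* = 54, q* = 188.
Tax on buyers shifts demand to qd = 404 − 4(p + 2) = 396 - 4p.
396 - 4p = -55 + 4.5p gives seller price ps = 902/17; buyers pay pb = 902/17 + 2 = 936/17.
New quantity: q = 404 − 4(936/17) = 3124/17.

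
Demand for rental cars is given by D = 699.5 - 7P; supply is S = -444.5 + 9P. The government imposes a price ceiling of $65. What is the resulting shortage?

Equilibrium price would be P* = 71.5, so the ceiling at 65 binds.
At P = 65: D = 699.5 − 7(65) = 244.5, S = -444.5 + 9(65) = 140.5.
Shortage = 244.5 − 140.5 = 104.

Shortage = 104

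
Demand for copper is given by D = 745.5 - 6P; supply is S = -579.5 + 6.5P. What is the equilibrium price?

P* = 106

Set D = S: 745.5 - 6P = -579.5 + 6.5P.
1325 = 12.5P, so P* = 106.
Q* = 745.5 − 6(106) = 109.5.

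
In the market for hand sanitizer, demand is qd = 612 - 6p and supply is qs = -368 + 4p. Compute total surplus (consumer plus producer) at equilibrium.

Equilibrium: 612 - 6p = -368 + 4p gives p* = 98, q* = 24.
Demand choke price: p = 102; supply starts at p = 92.
CS = ½(102 − 98)(24) = 48; PS = ½(98 − 92)(24) = 72.

Total surplus = 120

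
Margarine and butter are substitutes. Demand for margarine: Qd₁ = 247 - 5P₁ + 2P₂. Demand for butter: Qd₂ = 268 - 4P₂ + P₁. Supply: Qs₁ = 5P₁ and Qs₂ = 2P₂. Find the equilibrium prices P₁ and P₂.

P₁ = 1009/29, P₂ = 2927/58

Market 1: 247 - 5P₁ + 2P₂ = 5P₁ → 10P₁ - 2P₂ = 247.
Market 2: 6P₂ - P₁ = 268.
Eliminating P₂: 6×(1) + 2×(2) gives 58P₁ = 2018, so P₁ = 1009/29.
Back-substitute into (2): P₂ = (268 + 1×1009/29) / 6 = 2927/58.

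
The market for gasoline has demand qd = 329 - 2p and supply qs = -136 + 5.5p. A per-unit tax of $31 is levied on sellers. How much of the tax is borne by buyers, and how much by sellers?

Pre-tax equilibrium: p* = 62, q* = 205.
Tax on sellers shifts supply to qs = -136 + 5.5(p − 31) = -306.5 + 5.5p.
329 - 2p = -306.5 + 5.5p gives buyer price pb = 1271/15; sellers receive ps = 1271/15 − 31 = 806/15.
New quantity: q = 329 − 2(1271/15) = 2393/15.
Buyer burden = 1271/15 − 62 = 341/15; seller burden = 62 − 806/15 = 124/15.

Buyers bear 341/15, sellers bear 124/15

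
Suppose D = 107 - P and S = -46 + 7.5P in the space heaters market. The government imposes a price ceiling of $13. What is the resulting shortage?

Equilibrium price would be P* = 18, so the ceiling at 13 binds.
At P = 13: D = 107 − 1(13) = 94, S = -46 + 7.5(13) = 51.5.
Shortage = 94 − 51.5 = 42.5.

Shortage = 42.5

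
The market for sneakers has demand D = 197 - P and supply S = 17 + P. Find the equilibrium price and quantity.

Set D = S: 197 - P = 17 + P.
180 = 2P, so P* = 90.
Q* = 197 − 1(90) = 107.

P* = 90, Q* = 107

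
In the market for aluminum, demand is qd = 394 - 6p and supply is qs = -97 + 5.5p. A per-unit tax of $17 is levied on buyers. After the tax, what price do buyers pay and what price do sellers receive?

Buyers pay 1169/23, sellers receive 778/23

Pre-tax equilibrium: p* = 982/23, q* = 3170/23.
Tax on buyers shifts demand to qd = 394 − 6(p + 17) = 292 - 6p.
292 - 6p = -97 + 5.5p gives seller price ps = 778/23; buyers pay pb = 778/23 + 17 = 1169/23.
New quantity: q = 394 − 6(1169/23) = 2048/23.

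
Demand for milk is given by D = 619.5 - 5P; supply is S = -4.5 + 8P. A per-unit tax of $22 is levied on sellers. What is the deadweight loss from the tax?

Deadweight loss = 9680/13

Pre-tax equilibrium: P* = 48, Q* = 379.5.
Tax on sellers shifts supply to S = -4.5 + 8(P − 22) = -180.5 + 8P.
619.5 - 5P = -180.5 + 8P gives buyer price Pb = 800/13; sellers receive Ps = 800/13 − 22 = 514/13.
New quantity: Q = 619.5 − 5(800/13) = 8107/26.
DWL = ½ × 22 × (379.5 − 8107/26) = 9680/13.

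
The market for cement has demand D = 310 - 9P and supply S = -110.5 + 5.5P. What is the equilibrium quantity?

Q* = 49

Set D = S: 310 - 9P = -110.5 + 5.5P.
420.5 = 14.5P, so P* = 29.
Q* = 310 − 9(29) = 49.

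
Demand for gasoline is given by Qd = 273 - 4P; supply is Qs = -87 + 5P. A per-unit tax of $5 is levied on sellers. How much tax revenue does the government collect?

Tax revenue = 4585/9

Pre-tax equilibrium: P* = 40, Q* = 113.
Tax on sellers shifts supply to Qs = -87 + 5(P − 5) = -112 + 5P.
273 - 4P = -112 + 5P gives buyer price Pb = 385/9; sellers receive Ps = 385/9 − 5 = 340/9.
New quantity: Q = 273 − 4(385/9) = 917/9.
Revenue = 5 × 917/9 = 4585/9.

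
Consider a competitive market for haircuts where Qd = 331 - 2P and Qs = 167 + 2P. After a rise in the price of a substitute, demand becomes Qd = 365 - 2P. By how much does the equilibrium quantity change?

ΔQ = 17

Original equilibrium: P* = 41, Q* = 249.
New equilibrium: 365 - 2P = 167 + 2P, so 198 = 4P and P' = 49.5; Q' = 365 − 2(49.5) = 266.
Change in quantity: 266 − 249 = 17.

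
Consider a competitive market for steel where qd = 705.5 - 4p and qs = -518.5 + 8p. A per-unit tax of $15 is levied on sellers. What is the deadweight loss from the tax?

Pre-tax equilibrium: p* = 102, q* = 297.5.
Tax on sellers shifts supply to qs = -518.5 + 8(p − 15) = -638.5 + 8p.
705.5 - 4p = -638.5 + 8p gives buyer price pb = 112; sellers receive ps = 112 − 15 = 97.
New quantity: q = 705.5 − 4(112) = 257.5.
DWL = ½ × 15 × (297.5 − 257.5) = 300.

Deadweight loss = 300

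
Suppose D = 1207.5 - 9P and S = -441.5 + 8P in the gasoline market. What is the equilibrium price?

Set D = S: 1207.5 - 9P = -441.5 + 8P.
1649 = 17P, so P* = 97.
Q* = 1207.5 − 9(97) = 334.5.

P* = 97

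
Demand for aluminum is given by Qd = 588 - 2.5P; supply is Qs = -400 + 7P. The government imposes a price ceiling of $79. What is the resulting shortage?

Shortage = 237.5

Equilibrium price would be P* = 104, so the ceiling at 79 binds.
At P = 79: Qd = 588 − 2.5(79) = 390.5, Qs = -400 + 7(79) = 153.
Shortage = 390.5 − 153 = 237.5.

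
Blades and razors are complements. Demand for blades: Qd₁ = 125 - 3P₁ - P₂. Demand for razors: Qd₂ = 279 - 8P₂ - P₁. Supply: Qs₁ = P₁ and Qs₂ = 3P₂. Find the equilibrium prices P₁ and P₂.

Market 1: 125 - 3P₁ - P₂ = P₁ → 4P₁ + P₂ = 125.
Market 2: 11P₂ + P₁ = 279.
Eliminating P₂: 11×(1) − 1×(2) gives 43P₁ = 1096, so P₁ = 1096/43.
Back-substitute into (2): P₂ = (279 − 1×1096/43) / 11 = 991/43.

P₁ = 1096/43, P₂ = 991/43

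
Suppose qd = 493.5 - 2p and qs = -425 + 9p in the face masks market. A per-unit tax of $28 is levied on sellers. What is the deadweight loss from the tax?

Deadweight loss = 7056/11

Pre-tax equilibrium: p* = 83.5, q* = 326.5.
Tax on sellers shifts supply to qs = -425 + 9(p − 28) = -677 + 9p.
493.5 - 2p = -677 + 9p gives buyer price pb = 2341/22; sellers receive ps = 2341/22 − 28 = 1725/22.
New quantity: q = 493.5 − 2(2341/22) = 6175/22.
DWL = ½ × 28 × (326.5 − 6175/22) = 7056/11.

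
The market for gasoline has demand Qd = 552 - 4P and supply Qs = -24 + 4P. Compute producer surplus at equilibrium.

Producer surplus = 8712

Equilibrium: 552 - 4P = -24 + 4P gives P* = 72, Q* = 264.
Supply starts at P = 6 (where Qs = 0).
PS = ½(72 − 6)(264) = 8712.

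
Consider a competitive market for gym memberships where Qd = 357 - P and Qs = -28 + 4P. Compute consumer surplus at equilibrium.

Consumer surplus = 39200

Equilibrium: 357 - P = -28 + 4P gives P* = 77, Q* = 280.
Demand choke price (Qd = 0): P = 357.
CS = ½(357 − 77)(280) = 39200.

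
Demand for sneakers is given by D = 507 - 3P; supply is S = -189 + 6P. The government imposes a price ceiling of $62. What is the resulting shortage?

Shortage = 138

Equilibrium price would be P* = 232/3, so the ceiling at 62 binds.
At P = 62: D = 507 − 3(62) = 321, S = -189 + 6(62) = 183.
Shortage = 321 − 183 = 138.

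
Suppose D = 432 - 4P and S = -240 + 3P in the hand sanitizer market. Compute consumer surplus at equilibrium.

Consumer surplus = 288

Equilibrium: 432 - 4P = -240 + 3P gives P* = 96, Q* = 48.
Demand choke price (D = 0): P = 108.
CS = ½(108 − 96)(48) = 288.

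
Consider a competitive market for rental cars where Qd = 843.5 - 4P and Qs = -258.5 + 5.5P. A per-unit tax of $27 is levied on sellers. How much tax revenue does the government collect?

Tax revenue = 325215/38

Pre-tax equilibrium: P* = 116, Q* = 379.5.
Tax on sellers shifts supply to Qs = -258.5 + 5.5(P − 27) = -407 + 5.5P.
843.5 - 4P = -407 + 5.5P gives buyer price Pb = 2501/19; sellers receive Ps = 2501/19 − 27 = 1988/19.
New quantity: Q = 843.5 − 4(2501/19) = 12045/38.
Revenue = 27 × 12045/38 = 325215/38.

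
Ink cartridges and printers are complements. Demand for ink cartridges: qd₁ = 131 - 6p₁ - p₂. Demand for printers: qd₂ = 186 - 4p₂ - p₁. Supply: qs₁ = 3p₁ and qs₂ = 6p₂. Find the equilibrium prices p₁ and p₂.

p₁ = 1124/89, p₂ = 1543/89

Market 1: 131 - 6p₁ - p₂ = 3p₁ → 9p₁ + p₂ = 131.
Market 2: 10p₂ + p₁ = 186.
Eliminating p₂: 10×(1) − 1×(2) gives 89p₁ = 1124, so p₁ = 1124/89.
Back-substitute into (2): p₂ = (186 − 1×1124/89) / 10 = 1543/89.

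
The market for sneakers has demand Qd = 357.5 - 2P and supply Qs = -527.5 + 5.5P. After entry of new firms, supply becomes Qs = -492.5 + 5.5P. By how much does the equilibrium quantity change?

Original equilibrium: P* = 118, Q* = 121.5.
New equilibrium: 357.5 - 2P = -492.5 + 5.5P, so 850 = 7.5P and P' = 340/3; Q' = 357.5 − 2(340/3) = 785/6.
Change in quantity: 785/6 − 121.5 = 28/3.

ΔQ = 28/3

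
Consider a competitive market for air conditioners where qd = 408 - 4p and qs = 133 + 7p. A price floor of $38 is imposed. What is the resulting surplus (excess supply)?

Equilibrium price would be p* = 25, so the floor at 38 binds.
At p = 38: qd = 256, qs = 399.
Surplus = 399 − 256 = 143.

Surplus = 143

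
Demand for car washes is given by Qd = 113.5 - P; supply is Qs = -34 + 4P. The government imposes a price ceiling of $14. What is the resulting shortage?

Shortage = 77.5

Equilibrium price would be P* = 29.5, so the ceiling at 14 binds.
At P = 14: Qd = 113.5 − 1(14) = 99.5, Qs = -34 + 4(14) = 22.
Shortage = 99.5 − 22 = 77.5.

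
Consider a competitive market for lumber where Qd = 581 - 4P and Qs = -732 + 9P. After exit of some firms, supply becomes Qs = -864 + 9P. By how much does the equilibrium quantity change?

ΔQ = -528/13

Original equilibrium: P* = 101, Q* = 177.
New equilibrium: 581 - 4P = -864 + 9P, so 1445 = 13P and P' = 1445/13; Q' = 581 − 4(1445/13) = 1773/13.
Change in quantity: 1773/13 − 177 = -528/13.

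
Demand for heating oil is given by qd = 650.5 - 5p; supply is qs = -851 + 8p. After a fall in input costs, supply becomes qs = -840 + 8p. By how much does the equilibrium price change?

Δp = -11/13

Original equilibrium: p* = 115.5, q* = 73.
New equilibrium: 650.5 - 5p = -840 + 8p, so 1490.5 = 13p and p' = 2981/26; q' = 650.5 − 5(2981/26) = 1004/13.
Change in price: 2981/26 − 115.5 = -11/13.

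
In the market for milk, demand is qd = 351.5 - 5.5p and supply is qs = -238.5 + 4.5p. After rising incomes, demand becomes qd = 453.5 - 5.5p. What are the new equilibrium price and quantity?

p' = 69.2, q' = 72.9

Original equilibrium: p* = 59, q* = 27.
New equilibrium: 453.5 - 5.5p = -238.5 + 4.5p, so 692 = 10p and p' = 69.2; q' = 453.5 − 5.5(69.2) = 72.9.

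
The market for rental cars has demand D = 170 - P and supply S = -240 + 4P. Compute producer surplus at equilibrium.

Equilibrium: 170 - P = -240 + 4P gives P* = 82, Q* = 88.
Supply starts at P = 60 (where S = 0).
PS = ½(82 − 60)(88) = 968.

Producer surplus = 968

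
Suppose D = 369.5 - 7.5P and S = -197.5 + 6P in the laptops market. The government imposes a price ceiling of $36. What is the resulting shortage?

Equilibrium price would be P* = 42, so the ceiling at 36 binds.
At P = 36: D = 369.5 − 7.5(36) = 99.5, S = -197.5 + 6(36) = 18.5.
Shortage = 99.5 − 18.5 = 81.

Shortage = 81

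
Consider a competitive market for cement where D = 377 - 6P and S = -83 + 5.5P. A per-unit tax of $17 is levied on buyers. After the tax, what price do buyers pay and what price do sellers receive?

Buyers pay 1107/23, sellers receive 716/23

Pre-tax equilibrium: P* = 40, Q* = 137.
Tax on buyers shifts demand to D = 377 − 6(P + 17) = 275 - 6P.
275 - 6P = -83 + 5.5P gives seller price Ps = 716/23; buyers pay Pb = 716/23 + 17 = 1107/23.
New quantity: Q = 377 − 6(1107/23) = 2029/23.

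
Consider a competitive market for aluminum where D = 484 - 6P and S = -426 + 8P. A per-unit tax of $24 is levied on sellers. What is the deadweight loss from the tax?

Pre-tax equilibrium: P* = 65, Q* = 94.
Tax on sellers shifts supply to S = -426 + 8(P − 24) = -618 + 8P.
484 - 6P = -618 + 8P gives buyer price Pb = 551/7; sellers receive Ps = 551/7 − 24 = 383/7.
New quantity: Q = 484 − 6(551/7) = 82/7.
DWL = ½ × 24 × (94 − 82/7) = 6912/7.

Deadweight loss = 6912/7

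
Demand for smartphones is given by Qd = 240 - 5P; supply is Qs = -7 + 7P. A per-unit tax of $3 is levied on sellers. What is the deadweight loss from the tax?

Pre-tax equilibrium: P* = 247/12, Q* = 1645/12.
Tax on sellers shifts supply to Qs = -7 + 7(P − 3) = -28 + 7P.
240 - 5P = -28 + 7P gives buyer price Pb = 67/3; sellers receive Ps = 67/3 − 3 = 58/3.
New quantity: Q = 240 − 5(67/3) = 385/3.
DWL = ½ × 3 × (1645/12 − 385/3) = 13.125.

Deadweight loss = 13.125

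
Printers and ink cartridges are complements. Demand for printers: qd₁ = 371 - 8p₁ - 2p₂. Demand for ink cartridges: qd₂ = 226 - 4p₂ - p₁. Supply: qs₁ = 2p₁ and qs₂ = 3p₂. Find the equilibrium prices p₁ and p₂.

p₁ = 2145/68, p₂ = 1889/68

Market 1: 371 - 8p₁ - 2p₂ = 2p₁ → 10p₁ + 2p₂ = 371.
Market 2: 7p₂ + p₁ = 226.
Eliminating p₂: 7×(1) − 2×(2) gives 68p₁ = 2145, so p₁ = 2145/68.
Back-substitute into (2): p₂ = (226 − 1×2145/68) / 7 = 1889/68.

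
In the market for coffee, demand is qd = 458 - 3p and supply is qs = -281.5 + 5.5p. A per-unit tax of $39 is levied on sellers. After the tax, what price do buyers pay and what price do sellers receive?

Buyers pay 1908/17, sellers receive 1245/17

Pre-tax equilibrium: p* = 87, q* = 197.
Tax on sellers shifts supply to qs = -281.5 + 5.5(p − 39) = -496 + 5.5p.
458 - 3p = -496 + 5.5p gives buyer price pb = 1908/17; sellers receive ps = 1908/17 − 39 = 1245/17.
New quantity: q = 458 − 3(1908/17) = 2062/17.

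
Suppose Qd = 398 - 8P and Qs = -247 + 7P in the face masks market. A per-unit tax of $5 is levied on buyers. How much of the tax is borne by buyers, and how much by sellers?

Buyers bear 7/3, sellers bear 8/3

Pre-tax equilibrium: P* = 43, Q* = 54.
Tax on buyers shifts demand to Qd = 398 − 8(P + 5) = 358 - 8P.
358 - 8P = -247 + 7P gives seller price Ps = 121/3; buyers pay Pb = 121/3 + 5 = 136/3.
New quantity: Q = 398 − 8(136/3) = 106/3.
Buyer burden = 136/3 − 43 = 7/3; seller burden = 43 − 121/3 = 8/3.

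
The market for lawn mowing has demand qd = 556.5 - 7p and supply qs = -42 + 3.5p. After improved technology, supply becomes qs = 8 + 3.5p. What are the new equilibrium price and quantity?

Original equilibrium: p* = 57, q* = 157.5.
New equilibrium: 556.5 - 7p = 8 + 3.5p, so 548.5 = 10.5p and p' = 1097/21; q' = 556.5 − 7(1097/21) = 1145/6.

p' = 1097/21, q' = 1145/6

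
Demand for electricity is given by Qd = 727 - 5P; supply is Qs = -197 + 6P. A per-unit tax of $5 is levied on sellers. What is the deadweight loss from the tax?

Deadweight loss = 375/11

Pre-tax equilibrium: P* = 84, Q* = 307.
Tax on sellers shifts supply to Qs = -197 + 6(P − 5) = -227 + 6P.
727 - 5P = -227 + 6P gives buyer price Pb = 954/11; sellers receive Ps = 954/11 − 5 = 899/11.
New quantity: Q = 727 − 5(954/11) = 3227/11.
DWL = ½ × 5 × (307 − 3227/11) = 375/11.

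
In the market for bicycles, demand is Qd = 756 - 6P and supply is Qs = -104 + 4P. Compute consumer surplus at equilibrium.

Equilibrium: 756 - 6P = -104 + 4P gives P* = 86, Q* = 240.
Demand choke price (Qd = 0): P = 126.
CS = ½(126 − 86)(240) = 4800.

Consumer surplus = 4800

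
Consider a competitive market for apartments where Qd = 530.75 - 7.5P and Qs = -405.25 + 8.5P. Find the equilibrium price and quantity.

P* = 58.5, Q* = 92

Set Qd = Qs: 530.75 - 7.5P = -405.25 + 8.5P.
936 = 16P, so P* = 58.5.
Q* = 530.75 − 7.5(58.5) = 92.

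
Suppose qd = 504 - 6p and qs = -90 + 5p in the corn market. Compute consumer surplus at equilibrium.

Consumer surplus = 2700

Equilibrium: 504 - 6p = -90 + 5p gives p* = 54, q* = 180.
Demand choke price (qd = 0): p = 84.
CS = ½(84 − 54)(180) = 2700.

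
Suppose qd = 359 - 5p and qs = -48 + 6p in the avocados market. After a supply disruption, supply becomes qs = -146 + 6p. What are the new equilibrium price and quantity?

p' = 505/11, q' = 1424/11

Original equilibrium: p* = 37, q* = 174.
New equilibrium: 359 - 5p = -146 + 6p, so 505 = 11p and p' = 505/11; q' = 359 − 5(505/11) = 1424/11.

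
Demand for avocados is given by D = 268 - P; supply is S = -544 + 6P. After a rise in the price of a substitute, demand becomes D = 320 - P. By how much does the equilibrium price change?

ΔP = 52/7

Original equilibrium: P* = 116, Q* = 152.
New equilibrium: 320 - P = -544 + 6P, so 864 = 7P and P' = 864/7; Q' = 320 − 1(864/7) = 1376/7.
Change in price: 864/7 − 116 = 52/7.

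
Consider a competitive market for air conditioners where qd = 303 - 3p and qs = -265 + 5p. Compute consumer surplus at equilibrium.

Consumer surplus = 1350

Equilibrium: 303 - 3p = -265 + 5p gives p* = 71, q* = 90.
Demand choke price (qd = 0): p = 101.
CS = ½(101 − 71)(90) = 1350.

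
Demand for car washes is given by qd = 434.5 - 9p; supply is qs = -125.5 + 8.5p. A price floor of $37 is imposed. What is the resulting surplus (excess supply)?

Surplus = 87.5

Equilibrium price would be p* = 32, so the floor at 37 binds.
At p = 37: qd = 101.5, qs = 189.
Surplus = 189 − 101.5 = 87.5.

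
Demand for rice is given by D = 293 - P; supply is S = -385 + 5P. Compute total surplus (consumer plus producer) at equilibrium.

Total surplus = 19440

Equilibrium: 293 - P = -385 + 5P gives P* = 113, Q* = 180.
Demand choke price: P = 293; supply starts at P = 77.
CS = ½(293 − 113)(180) = 16200; PS = ½(113 − 77)(180) = 3240.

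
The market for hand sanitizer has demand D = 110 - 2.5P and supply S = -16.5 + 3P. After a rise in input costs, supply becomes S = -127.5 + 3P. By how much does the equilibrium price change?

Original equilibrium: P* = 23, Q* = 52.5.
New equilibrium: 110 - 2.5P = -127.5 + 3P, so 237.5 = 5.5P and P' = 475/11; Q' = 110 − 2.5(475/11) = 45/22.
Change in price: 475/11 − 23 = 222/11.

ΔP = 222/11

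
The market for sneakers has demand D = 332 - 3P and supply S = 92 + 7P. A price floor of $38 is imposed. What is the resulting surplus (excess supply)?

Equilibrium price would be P* = 24, so the floor at 38 binds.
At P = 38: D = 218, S = 358.
Surplus = 358 − 218 = 140.

Surplus = 140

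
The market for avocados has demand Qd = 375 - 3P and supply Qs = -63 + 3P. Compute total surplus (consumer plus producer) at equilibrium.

Total surplus = 8112

Equilibrium: 375 - 3P = -63 + 3P gives P* = 73, Q* = 156.
Demand choke price: P = 125; supply starts at P = 21.
CS = ½(125 − 73)(156) = 4056; PS = ½(73 − 21)(156) = 4056.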